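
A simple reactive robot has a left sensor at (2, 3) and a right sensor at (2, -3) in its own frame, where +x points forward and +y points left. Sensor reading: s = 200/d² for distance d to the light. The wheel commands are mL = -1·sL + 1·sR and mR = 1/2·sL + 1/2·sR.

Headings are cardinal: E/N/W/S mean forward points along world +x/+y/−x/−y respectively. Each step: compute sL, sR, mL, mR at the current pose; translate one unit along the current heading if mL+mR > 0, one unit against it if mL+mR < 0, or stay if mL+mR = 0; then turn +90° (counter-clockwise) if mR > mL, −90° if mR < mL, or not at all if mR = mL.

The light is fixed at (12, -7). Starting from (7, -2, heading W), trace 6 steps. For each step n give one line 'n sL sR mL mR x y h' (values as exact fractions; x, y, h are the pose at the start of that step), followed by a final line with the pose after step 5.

n=0: pose=(7,-2,W); sL=200/53, sR=200/113; mL=-12000/5989, mR=16600/5989; mL+mR=4600/5989 → advance +1; mR−mL=28600/5989 → turn +1·90°
n=1: pose=(6,-2,S); sL=100/9, sR=20/9; mL=-80/9, mR=20/3; mL+mR=-20/9 → advance -1; mR−mL=140/9 → turn +1·90°
n=2: pose=(6,-1,E); sL=200/97, sR=8; mL=576/97, mR=488/97; mL+mR=1064/97 → advance +1; mR−mL=-88/97 → turn -1·90°
n=3: pose=(7,-1,S); sL=10, sR=5/2; mL=-15/2, mR=25/4; mL+mR=-5/4 → advance -1; mR−mL=55/4 → turn +1·90°
n=4: pose=(7,0,E); sL=200/109, sR=8; mL=672/109, mR=536/109; mL+mR=1208/109 → advance +1; mR−mL=-136/109 → turn -1·90°
n=5: pose=(8,0,S); sL=100/13, sR=100/37; mL=-2400/481, mR=2500/481; mL+mR=100/481 → advance +1; mR−mL=4900/481 → turn +1·90°

0 200/53 200/113 -12000/5989 16600/5989 7 -2 W
1 100/9 20/9 -80/9 20/3 6 -2 S
2 200/97 8 576/97 488/97 6 -1 E
3 10 5/2 -15/2 25/4 7 -1 S
4 200/109 8 672/109 536/109 7 0 E
5 100/13 100/37 -2400/481 2500/481 8 0 S
final 8 -1 E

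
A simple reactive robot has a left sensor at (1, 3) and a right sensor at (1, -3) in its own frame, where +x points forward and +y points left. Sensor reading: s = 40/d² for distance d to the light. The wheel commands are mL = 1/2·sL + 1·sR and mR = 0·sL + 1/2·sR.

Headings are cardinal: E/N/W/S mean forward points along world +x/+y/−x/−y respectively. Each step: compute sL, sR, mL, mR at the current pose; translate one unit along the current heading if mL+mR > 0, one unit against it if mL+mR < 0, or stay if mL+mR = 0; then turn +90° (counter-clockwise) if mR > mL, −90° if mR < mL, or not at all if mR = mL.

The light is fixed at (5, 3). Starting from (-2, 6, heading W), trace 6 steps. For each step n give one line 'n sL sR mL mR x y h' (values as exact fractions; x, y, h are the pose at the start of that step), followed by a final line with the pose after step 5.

0 5/8 2/5 57/80 1/5 -2 6 W
1 40/137 40/41 6300/5617 20/41 -3 6 N
2 20/49 4/5 246/245 2/5 -3 7 E
3 8/5 40/109 636/545 20/109 -2 7 S
4 5/8 2/5 57/80 1/5 -2 6 W
5 40/137 40/41 6300/5617 20/41 -3 6 N
final -3 7 E

n=0: pose=(-2,6,W); sL=5/8, sR=2/5; mL=57/80, mR=1/5; mL+mR=73/80 → advance +1; mR−mL=-41/80 → turn -1·90°
n=1: pose=(-3,6,N); sL=40/137, sR=40/41; mL=6300/5617, mR=20/41; mL+mR=9040/5617 → advance +1; mR−mL=-3560/5617 → turn -1·90°
n=2: pose=(-3,7,E); sL=20/49, sR=4/5; mL=246/245, mR=2/5; mL+mR=344/245 → advance +1; mR−mL=-148/245 → turn -1·90°
n=3: pose=(-2,7,S); sL=8/5, sR=40/109; mL=636/545, mR=20/109; mL+mR=736/545 → advance +1; mR−mL=-536/545 → turn -1·90°
n=4: pose=(-2,6,W); sL=5/8, sR=2/5; mL=57/80, mR=1/5; mL+mR=73/80 → advance +1; mR−mL=-41/80 → turn -1·90°
n=5: pose=(-3,6,N); sL=40/137, sR=40/41; mL=6300/5617, mR=20/41; mL+mR=9040/5617 → advance +1; mR−mL=-3560/5617 → turn -1·90°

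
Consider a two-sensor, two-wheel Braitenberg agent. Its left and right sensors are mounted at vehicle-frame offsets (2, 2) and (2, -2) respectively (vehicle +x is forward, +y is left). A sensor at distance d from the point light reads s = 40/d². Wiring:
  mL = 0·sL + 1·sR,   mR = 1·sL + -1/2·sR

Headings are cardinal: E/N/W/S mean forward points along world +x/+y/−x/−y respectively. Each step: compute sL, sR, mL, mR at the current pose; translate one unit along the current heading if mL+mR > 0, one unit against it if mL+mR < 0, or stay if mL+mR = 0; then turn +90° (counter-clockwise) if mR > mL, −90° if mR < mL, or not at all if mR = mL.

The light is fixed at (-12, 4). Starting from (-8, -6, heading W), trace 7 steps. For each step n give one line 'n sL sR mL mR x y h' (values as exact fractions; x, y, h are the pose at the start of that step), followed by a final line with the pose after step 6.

0 10/37 10/17 10/17 -15/629 -8 -6 W
1 8/13 40/89 40/89 452/1157 -9 -6 N
2 20/37 20/73 20/73 1090/2701 -9 -5 E
3 40/53 8/17 8/17 468/901 -8 -5 N
4 5/13 1 1 -3/26 -8 -4 W
5 40/37 40/61 40/61 1700/2257 -9 -4 N
6 20/41 20/13 20/13 -150/533 -9 -3 W
final -10 -3 N

n=0: pose=(-8,-6,W); sL=10/37, sR=10/17; mL=10/17, mR=-15/629; mL+mR=355/629 → advance +1; mR−mL=-385/629 → turn -1·90°
n=1: pose=(-9,-6,N); sL=8/13, sR=40/89; mL=40/89, mR=452/1157; mL+mR=972/1157 → advance +1; mR−mL=-68/1157 → turn -1·90°
n=2: pose=(-9,-5,E); sL=20/37, sR=20/73; mL=20/73, mR=1090/2701; mL+mR=1830/2701 → advance +1; mR−mL=350/2701 → turn +1·90°
n=3: pose=(-8,-5,N); sL=40/53, sR=8/17; mL=8/17, mR=468/901; mL+mR=892/901 → advance +1; mR−mL=44/901 → turn +1·90°
n=4: pose=(-8,-4,W); sL=5/13, sR=1; mL=1, mR=-3/26; mL+mR=23/26 → advance +1; mR−mL=-29/26 → turn -1·90°
n=5: pose=(-9,-4,N); sL=40/37, sR=40/61; mL=40/61, mR=1700/2257; mL+mR=3180/2257 → advance +1; mR−mL=220/2257 → turn +1·90°
n=6: pose=(-9,-3,W); sL=20/41, sR=20/13; mL=20/13, mR=-150/533; mL+mR=670/533 → advance +1; mR−mL=-970/533 → turn -1·90°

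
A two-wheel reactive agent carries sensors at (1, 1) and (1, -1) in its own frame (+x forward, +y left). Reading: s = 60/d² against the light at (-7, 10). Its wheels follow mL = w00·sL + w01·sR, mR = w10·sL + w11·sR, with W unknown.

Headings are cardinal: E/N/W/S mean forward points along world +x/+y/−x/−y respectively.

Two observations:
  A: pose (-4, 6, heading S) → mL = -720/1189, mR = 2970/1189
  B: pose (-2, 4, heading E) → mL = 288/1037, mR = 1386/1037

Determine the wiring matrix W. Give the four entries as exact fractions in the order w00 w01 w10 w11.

1 -1 1 1/2

obs A: pose=(-4,6,S) → sL=60/41, sR=60/29, mL=-720/1189, mR=2970/1189
obs B: pose=(-2,4,E) → sL=60/61, sR=12/17, mL=288/1037, mR=1386/1037
sensor matrix S = [[60/41, 60/29], [60/61, 12/17]]; det S = -1235520/1232993
solve [mL_A; mL_B] = S·[w00; w01] and [mR_A; mR_B] = S·[w10; w11]:
  w00 = 1, w01 = -1, w10 = 1, w11 = 1/2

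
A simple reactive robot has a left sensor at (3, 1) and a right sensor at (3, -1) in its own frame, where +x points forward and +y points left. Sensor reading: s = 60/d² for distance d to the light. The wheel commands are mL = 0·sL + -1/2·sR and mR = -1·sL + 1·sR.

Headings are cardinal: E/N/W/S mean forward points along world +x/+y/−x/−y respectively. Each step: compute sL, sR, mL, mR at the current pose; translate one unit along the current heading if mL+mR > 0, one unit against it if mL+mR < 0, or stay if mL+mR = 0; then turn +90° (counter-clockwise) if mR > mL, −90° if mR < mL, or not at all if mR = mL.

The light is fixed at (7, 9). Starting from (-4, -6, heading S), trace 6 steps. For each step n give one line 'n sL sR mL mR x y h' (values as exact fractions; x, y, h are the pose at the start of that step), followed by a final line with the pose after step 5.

0 15/106 5/39 -5/78 -55/4134 -4 -6 S
1 60/233 60/289 -30/289 -3360/67337 -4 -5 E
2 6/29 30/121 -15/121 144/3509 -5 -5 N
3 60/481 60/421 -30/421 3600/202501 -5 -6 W
4 15/106 5/39 -5/78 -55/4134 -4 -6 S
5 60/233 60/289 -30/289 -3360/67337 -4 -5 E
final -5 -5 N

n=0: pose=(-4,-6,S); sL=15/106, sR=5/39; mL=-5/78, mR=-55/4134; mL+mR=-160/2067 → advance -1; mR−mL=35/689 → turn +1·90°
n=1: pose=(-4,-5,E); sL=60/233, sR=60/289; mL=-30/289, mR=-3360/67337; mL+mR=-10350/67337 → advance -1; mR−mL=3630/67337 → turn +1·90°
n=2: pose=(-5,-5,N); sL=6/29, sR=30/121; mL=-15/121, mR=144/3509; mL+mR=-291/3509 → advance -1; mR−mL=579/3509 → turn +1·90°
n=3: pose=(-5,-6,W); sL=60/481, sR=60/421; mL=-30/421, mR=3600/202501; mL+mR=-10830/202501 → advance -1; mR−mL=18030/202501 → turn +1·90°
n=4: pose=(-4,-6,S); sL=15/106, sR=5/39; mL=-5/78, mR=-55/4134; mL+mR=-160/2067 → advance -1; mR−mL=35/689 → turn +1·90°
n=5: pose=(-4,-5,E); sL=60/233, sR=60/289; mL=-30/289, mR=-3360/67337; mL+mR=-10350/67337 → advance -1; mR−mL=3630/67337 → turn +1·90°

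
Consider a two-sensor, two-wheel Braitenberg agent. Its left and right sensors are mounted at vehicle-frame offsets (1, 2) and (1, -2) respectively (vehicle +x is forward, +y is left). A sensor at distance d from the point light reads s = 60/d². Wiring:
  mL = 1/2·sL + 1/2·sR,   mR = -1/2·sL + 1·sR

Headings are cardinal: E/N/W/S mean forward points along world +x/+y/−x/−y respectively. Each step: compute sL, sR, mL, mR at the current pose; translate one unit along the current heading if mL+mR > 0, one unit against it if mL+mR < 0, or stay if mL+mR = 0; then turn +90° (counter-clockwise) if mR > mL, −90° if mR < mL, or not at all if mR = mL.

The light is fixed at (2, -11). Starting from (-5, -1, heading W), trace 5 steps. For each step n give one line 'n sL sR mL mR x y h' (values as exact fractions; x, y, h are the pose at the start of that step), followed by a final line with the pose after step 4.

n=0: pose=(-5,-1,W); sL=15/32, sR=15/52; mL=315/832, mR=45/832; mL+mR=45/104 → advance +1; mR−mL=-135/416 → turn -1·90°
n=1: pose=(-6,-1,N); sL=60/221, sR=60/157; mL=11340/34697, mR=8550/34697; mL+mR=90/157 → advance +1; mR−mL=-2790/34697 → turn -1·90°
n=2: pose=(-6,0,E); sL=30/109, sR=6/13; mL=522/1417, mR=459/1417; mL+mR=9/13 → advance +1; mR−mL=-63/1417 → turn -1·90°
n=3: pose=(-5,0,S); sL=12/25, sR=60/181; mL=1836/4525, mR=414/4525; mL+mR=90/181 → advance +1; mR−mL=-1422/4525 → turn -1·90°
n=4: pose=(-5,-1,W); sL=15/32, sR=15/52; mL=315/832, mR=45/832; mL+mR=45/104 → advance +1; mR−mL=-135/416 → turn -1·90°

0 15/32 15/52 315/832 45/832 -5 -1 W
1 60/221 60/157 11340/34697 8550/34697 -6 -1 N
2 30/109 6/13 522/1417 459/1417 -6 0 E
3 12/25 60/181 1836/4525 414/4525 -5 0 S
4 15/32 15/52 315/832 45/832 -5 -1 W
final -6 -1 N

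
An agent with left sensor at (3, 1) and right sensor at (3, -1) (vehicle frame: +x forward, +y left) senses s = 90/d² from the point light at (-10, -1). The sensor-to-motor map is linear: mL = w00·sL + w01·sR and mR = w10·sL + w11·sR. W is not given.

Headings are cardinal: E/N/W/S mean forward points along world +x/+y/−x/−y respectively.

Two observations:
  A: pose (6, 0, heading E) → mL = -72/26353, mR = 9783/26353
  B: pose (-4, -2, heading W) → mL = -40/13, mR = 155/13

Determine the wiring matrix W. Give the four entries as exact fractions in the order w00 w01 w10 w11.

1 -1 1 1/2

obs A: pose=(6,0,E) → sL=18/73, sR=90/361, mL=-72/26353, mR=9783/26353
obs B: pose=(-4,-2,W) → sL=90/13, sR=10, mL=-40/13, mR=155/13
sensor matrix S = [[18/73, 90/361], [90/13, 10]]; det S = 253440/342589
solve [mL_A; mL_B] = S·[w00; w01] and [mR_A; mR_B] = S·[w10; w11]:
  w00 = 1, w01 = -1, w10 = 1, w11 = 1/2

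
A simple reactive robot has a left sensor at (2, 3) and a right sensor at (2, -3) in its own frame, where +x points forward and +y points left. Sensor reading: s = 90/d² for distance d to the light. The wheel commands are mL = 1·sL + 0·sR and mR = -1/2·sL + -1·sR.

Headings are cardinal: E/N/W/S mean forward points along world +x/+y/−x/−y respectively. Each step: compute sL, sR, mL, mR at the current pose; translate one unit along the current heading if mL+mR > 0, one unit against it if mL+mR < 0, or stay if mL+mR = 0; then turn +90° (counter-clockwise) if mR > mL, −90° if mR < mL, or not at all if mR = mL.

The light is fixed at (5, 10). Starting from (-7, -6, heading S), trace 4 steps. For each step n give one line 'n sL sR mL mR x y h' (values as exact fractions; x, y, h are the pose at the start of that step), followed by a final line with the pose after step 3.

0 2/9 10/61 2/9 -151/549 -7 -6 S
1 9/52 9/34 9/52 -621/1768 -7 -5 W
2 18/73 90/233 18/73 -8667/17009 -6 -5 N
3 9/25 45/221 9/25 -4239/11050 -6 -6 E
final -7 -6 S

n=0: pose=(-7,-6,S); sL=2/9, sR=10/61; mL=2/9, mR=-151/549; mL+mR=-29/549 → advance -1; mR−mL=-91/183 → turn -1·90°
n=1: pose=(-7,-5,W); sL=9/52, sR=9/34; mL=9/52, mR=-621/1768; mL+mR=-315/1768 → advance -1; mR−mL=-927/1768 → turn -1·90°
n=2: pose=(-6,-5,N); sL=18/73, sR=90/233; mL=18/73, mR=-8667/17009; mL+mR=-4473/17009 → advance -1; mR−mL=-12861/17009 → turn -1·90°
n=3: pose=(-6,-6,E); sL=9/25, sR=45/221; mL=9/25, mR=-4239/11050; mL+mR=-261/11050 → advance -1; mR−mL=-8217/11050 → turn -1·90°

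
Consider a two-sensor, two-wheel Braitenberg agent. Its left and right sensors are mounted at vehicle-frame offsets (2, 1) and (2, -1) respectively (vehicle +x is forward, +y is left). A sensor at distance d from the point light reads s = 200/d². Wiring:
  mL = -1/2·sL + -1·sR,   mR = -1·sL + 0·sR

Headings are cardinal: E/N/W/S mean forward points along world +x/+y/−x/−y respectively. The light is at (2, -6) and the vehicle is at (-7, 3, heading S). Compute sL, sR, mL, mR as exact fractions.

left sensor world pos  = (-6, 1); dL² = 113
right sensor world pos = (-8, 1); dR² = 149
sL = 200/113 = 200/113
sR = 200/149 = 200/149
mL = -1/2·sL + -1·sR = -37500/16837
mR = -1·sL + 0·sR = -200/113

200/113 200/149 -37500/16837 -200/113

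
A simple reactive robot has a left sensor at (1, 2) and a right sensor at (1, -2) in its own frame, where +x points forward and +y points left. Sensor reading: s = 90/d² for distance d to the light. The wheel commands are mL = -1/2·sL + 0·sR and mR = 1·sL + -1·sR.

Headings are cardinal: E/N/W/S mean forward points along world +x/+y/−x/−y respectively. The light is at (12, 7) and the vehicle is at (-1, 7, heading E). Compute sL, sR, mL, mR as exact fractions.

left sensor world pos  = (0, 9); dL² = 148
right sensor world pos = (0, 5); dR² = 148
sL = 90/148 = 45/74
sR = 90/148 = 45/74
mL = -1/2·sL + 0·sR = -45/148
mR = 1·sL + -1·sR = 0

45/74 45/74 -45/148 0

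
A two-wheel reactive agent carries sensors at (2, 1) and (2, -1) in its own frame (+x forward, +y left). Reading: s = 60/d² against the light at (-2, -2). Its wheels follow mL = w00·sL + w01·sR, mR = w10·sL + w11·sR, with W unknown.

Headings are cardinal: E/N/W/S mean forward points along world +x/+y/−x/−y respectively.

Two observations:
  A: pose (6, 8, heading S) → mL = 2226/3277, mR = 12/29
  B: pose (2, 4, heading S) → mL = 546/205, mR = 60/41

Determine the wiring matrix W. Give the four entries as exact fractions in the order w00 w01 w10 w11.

obs A: pose=(6,8,S) → sL=12/29, sR=60/113, mL=2226/3277, mR=12/29
obs B: pose=(2,4,S) → sL=60/41, sR=12/5, mL=546/205, mR=60/41
sensor matrix S = [[12/29, 60/113], [60/41, 12/5]]; det S = 145152/671785
solve [mL_A; mL_B] = S·[w00; w01] and [mR_A; mR_B] = S·[w10; w11]:
  w00 = 1, w01 = 1/2, w10 = 1, w11 = 0

1 1/2 1 0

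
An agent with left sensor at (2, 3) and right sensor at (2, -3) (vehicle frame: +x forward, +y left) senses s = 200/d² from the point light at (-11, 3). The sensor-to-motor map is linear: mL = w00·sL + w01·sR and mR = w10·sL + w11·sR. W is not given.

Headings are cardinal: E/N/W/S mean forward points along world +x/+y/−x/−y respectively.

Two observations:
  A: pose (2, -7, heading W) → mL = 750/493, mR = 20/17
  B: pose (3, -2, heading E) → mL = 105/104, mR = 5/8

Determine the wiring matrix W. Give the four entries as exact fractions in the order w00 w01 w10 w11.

obs A: pose=(2,-7,W) → sL=20/29, sR=20/17, mL=750/493, mR=20/17
obs B: pose=(3,-2,E) → sL=10/13, sR=5/8, mL=105/104, mR=5/8
sensor matrix S = [[20/29, 20/17], [10/13, 5/8]]; det S = -6075/12818
solve [mL_A; mL_B] = S·[w00; w01] and [mR_A; mR_B] = S·[w10; w11]:
  w00 = 1/2, w01 = 1, w10 = 0, w11 = 1

1/2 1 0 1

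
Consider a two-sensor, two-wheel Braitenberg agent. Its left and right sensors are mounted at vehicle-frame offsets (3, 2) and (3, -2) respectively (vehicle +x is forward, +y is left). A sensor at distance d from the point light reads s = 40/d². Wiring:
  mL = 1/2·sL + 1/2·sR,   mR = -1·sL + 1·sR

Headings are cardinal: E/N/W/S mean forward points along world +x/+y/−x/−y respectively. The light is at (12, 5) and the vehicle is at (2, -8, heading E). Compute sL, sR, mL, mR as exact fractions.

left sensor world pos  = (5, -6); dL² = 170
right sensor world pos = (5, -10); dR² = 274
sL = 40/170 = 4/17
sR = 40/274 = 20/137
mL = 1/2·sL + 1/2·sR = 444/2329
mR = -1·sL + 1·sR = -208/2329

4/17 20/137 444/2329 -208/2329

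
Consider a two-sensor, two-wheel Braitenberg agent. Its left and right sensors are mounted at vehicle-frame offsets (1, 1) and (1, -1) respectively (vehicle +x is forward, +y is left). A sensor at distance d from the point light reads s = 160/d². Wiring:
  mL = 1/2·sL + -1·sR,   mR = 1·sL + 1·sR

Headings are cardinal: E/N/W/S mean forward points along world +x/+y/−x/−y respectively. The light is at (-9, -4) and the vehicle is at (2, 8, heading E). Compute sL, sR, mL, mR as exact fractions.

160/313 32/53 -5776/16589 18496/16589

left sensor world pos  = (3, 9); dL² = 313
right sensor world pos = (3, 7); dR² = 265
sL = 160/313 = 160/313
sR = 160/265 = 32/53
mL = 1/2·sL + -1·sR = -5776/16589
mR = 1·sL + 1·sR = 18496/16589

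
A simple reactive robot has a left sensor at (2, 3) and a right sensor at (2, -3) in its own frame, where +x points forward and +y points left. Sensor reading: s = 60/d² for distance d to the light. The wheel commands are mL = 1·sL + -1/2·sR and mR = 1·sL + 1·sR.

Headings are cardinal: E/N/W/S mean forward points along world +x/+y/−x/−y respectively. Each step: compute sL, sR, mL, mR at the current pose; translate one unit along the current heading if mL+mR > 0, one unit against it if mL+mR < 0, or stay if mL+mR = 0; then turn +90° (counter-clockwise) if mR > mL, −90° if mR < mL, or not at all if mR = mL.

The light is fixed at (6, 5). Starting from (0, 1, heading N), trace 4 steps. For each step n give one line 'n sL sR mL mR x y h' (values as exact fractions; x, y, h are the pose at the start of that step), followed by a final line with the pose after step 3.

n=0: pose=(0,1,N); sL=12/17, sR=60/13; mL=-354/221, mR=1176/221; mL+mR=822/221 → advance +1; mR−mL=90/13 → turn +1·90°
n=1: pose=(0,2,W); sL=3/5, sR=15/16; mL=21/160, mR=123/80; mL+mR=267/160 → advance +1; mR−mL=45/32 → turn +1·90°
n=2: pose=(-1,2,S); sL=60/41, sR=12/25; mL=1254/1025, mR=1992/1025; mL+mR=3246/1025 → advance +1; mR−mL=18/25 → turn +1·90°
n=3: pose=(-1,1,E); sL=30/13, sR=30/37; mL=915/481, mR=1500/481; mL+mR=2415/481 → advance +1; mR−mL=45/37 → turn +1·90°

0 12/17 60/13 -354/221 1176/221 0 1 N
1 3/5 15/16 21/160 123/80 0 2 W
2 60/41 12/25 1254/1025 1992/1025 -1 2 S
3 30/13 30/37 915/481 1500/481 -1 1 E
final 0 1 N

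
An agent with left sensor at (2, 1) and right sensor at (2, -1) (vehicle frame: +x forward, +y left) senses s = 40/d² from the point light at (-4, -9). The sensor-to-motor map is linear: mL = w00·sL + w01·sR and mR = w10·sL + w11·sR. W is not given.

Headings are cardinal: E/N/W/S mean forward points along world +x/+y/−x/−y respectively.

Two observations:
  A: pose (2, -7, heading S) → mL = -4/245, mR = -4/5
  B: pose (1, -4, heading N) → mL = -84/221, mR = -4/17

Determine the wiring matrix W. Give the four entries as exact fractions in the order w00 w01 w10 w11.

-1 1/2 0 -1/2

obs A: pose=(2,-7,S) → sL=40/49, sR=8/5, mL=-4/245, mR=-4/5
obs B: pose=(1,-4,N) → sL=8/13, sR=8/17, mL=-84/221, mR=-4/17
sensor matrix S = [[40/49, 8/5], [8/13, 8/17]]; det S = -32512/54145
solve [mL_A; mL_B] = S·[w00; w01] and [mR_A; mR_B] = S·[w10; w11]:
  w00 = -1, w01 = 1/2, w10 = 0, w11 = -1/2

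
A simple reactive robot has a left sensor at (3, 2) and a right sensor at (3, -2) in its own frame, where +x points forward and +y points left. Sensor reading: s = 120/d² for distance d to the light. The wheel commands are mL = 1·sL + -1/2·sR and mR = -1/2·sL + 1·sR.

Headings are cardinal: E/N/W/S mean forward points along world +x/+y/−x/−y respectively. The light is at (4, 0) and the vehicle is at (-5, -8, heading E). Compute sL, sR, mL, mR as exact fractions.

5/3 15/17 125/102 5/102

left sensor world pos  = (-2, -6); dL² = 72
right sensor world pos = (-2, -10); dR² = 136
sL = 120/72 = 5/3
sR = 120/136 = 15/17
mL = 1·sL + -1/2·sR = 125/102
mR = -1/2·sL + 1·sR = 5/102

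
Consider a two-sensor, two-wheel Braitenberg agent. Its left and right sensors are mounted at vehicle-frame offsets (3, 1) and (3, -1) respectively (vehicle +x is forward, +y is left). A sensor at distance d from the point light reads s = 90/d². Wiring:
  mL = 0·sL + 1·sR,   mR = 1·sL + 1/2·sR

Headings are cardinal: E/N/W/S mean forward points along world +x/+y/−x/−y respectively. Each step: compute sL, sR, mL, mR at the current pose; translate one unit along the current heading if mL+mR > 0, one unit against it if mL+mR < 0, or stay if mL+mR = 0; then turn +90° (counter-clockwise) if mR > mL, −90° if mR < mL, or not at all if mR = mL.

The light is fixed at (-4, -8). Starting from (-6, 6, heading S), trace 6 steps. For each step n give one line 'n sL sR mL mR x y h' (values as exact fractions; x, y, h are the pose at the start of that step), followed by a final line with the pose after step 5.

0 45/61 9/13 9/13 1719/1586 -6 6 S
1 90/197 18/29 18/29 4383/5713 -6 5 E
2 9/26 45/128 45/128 1737/3328 -5 5 N
3 18/37 90/241 90/241 6003/8917 -5 6 W
4 45/61 9/13 9/13 1719/1586 -6 6 S
5 90/197 18/29 18/29 4383/5713 -6 5 E
final -5 5 N

n=0: pose=(-6,6,S); sL=45/61, sR=9/13; mL=9/13, mR=1719/1586; mL+mR=2817/1586 → advance +1; mR−mL=621/1586 → turn +1·90°
n=1: pose=(-6,5,E); sL=90/197, sR=18/29; mL=18/29, mR=4383/5713; mL+mR=7929/5713 → advance +1; mR−mL=837/5713 → turn +1·90°
n=2: pose=(-5,5,N); sL=9/26, sR=45/128; mL=45/128, mR=1737/3328; mL+mR=2907/3328 → advance +1; mR−mL=567/3328 → turn +1·90°
n=3: pose=(-5,6,W); sL=18/37, sR=90/241; mL=90/241, mR=6003/8917; mL+mR=9333/8917 → advance +1; mR−mL=2673/8917 → turn +1·90°
n=4: pose=(-6,6,S); sL=45/61, sR=9/13; mL=9/13, mR=1719/1586; mL+mR=2817/1586 → advance +1; mR−mL=621/1586 → turn +1·90°
n=5: pose=(-6,5,E); sL=90/197, sR=18/29; mL=18/29, mR=4383/5713; mL+mR=7929/5713 → advance +1; mR−mL=837/5713 → turn +1·90°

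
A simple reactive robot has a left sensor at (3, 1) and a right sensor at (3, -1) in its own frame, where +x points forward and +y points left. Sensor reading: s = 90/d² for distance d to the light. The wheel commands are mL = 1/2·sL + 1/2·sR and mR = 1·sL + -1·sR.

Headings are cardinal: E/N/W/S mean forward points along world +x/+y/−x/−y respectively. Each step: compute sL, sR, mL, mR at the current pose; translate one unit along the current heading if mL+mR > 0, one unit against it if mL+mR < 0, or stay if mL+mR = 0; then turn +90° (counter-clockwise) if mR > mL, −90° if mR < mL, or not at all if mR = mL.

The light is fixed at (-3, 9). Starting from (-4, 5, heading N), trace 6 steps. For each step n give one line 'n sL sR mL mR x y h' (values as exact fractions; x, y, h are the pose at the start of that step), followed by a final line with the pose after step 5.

0 18 90 54 -72 -4 5 N
1 9/2 9/4 27/8 9/4 -4 4 E
2 18/13 18/13 18/13 0 -3 4 S
3 45/29 45/17 1035/493 -540/493 -3 3 W
4 90/13 10 110/13 -40/13 -4 3 N
5 9/2 9/4 27/8 9/4 -4 4 E
final -3 4 S

n=0: pose=(-4,5,N); sL=18, sR=90; mL=54, mR=-72; mL+mR=-18 → advance -1; mR−mL=-126 → turn -1·90°
n=1: pose=(-4,4,E); sL=9/2, sR=9/4; mL=27/8, mR=9/4; mL+mR=45/8 → advance +1; mR−mL=-9/8 → turn -1·90°
n=2: pose=(-3,4,S); sL=18/13, sR=18/13; mL=18/13, mR=0; mL+mR=18/13 → advance +1; mR−mL=-18/13 → turn -1·90°
n=3: pose=(-3,3,W); sL=45/29, sR=45/17; mL=1035/493, mR=-540/493; mL+mR=495/493 → advance +1; mR−mL=-1575/493 → turn -1·90°
n=4: pose=(-4,3,N); sL=90/13, sR=10; mL=110/13, mR=-40/13; mL+mR=70/13 → advance +1; mR−mL=-150/13 → turn -1·90°
n=5: pose=(-4,4,E); sL=9/2, sR=9/4; mL=27/8, mR=9/4; mL+mR=45/8 → advance +1; mR−mL=-9/8 → turn -1·90°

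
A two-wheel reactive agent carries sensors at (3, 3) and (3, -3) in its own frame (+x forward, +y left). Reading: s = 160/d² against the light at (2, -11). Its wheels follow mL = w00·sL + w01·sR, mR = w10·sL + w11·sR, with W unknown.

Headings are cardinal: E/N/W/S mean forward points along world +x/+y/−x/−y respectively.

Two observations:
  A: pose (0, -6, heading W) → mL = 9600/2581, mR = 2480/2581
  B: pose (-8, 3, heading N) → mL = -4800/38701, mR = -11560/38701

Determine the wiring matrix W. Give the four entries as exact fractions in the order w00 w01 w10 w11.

1 -1 1/2 -1

obs A: pose=(0,-6,W) → sL=160/29, sR=160/89, mL=9600/2581, mR=2480/2581
obs B: pose=(-8,3,N) → sL=80/229, sR=80/169, mL=-4800/38701, mR=-11560/38701
sensor matrix S = [[160/29, 160/89], [80/229, 80/169]]; det S = 198144000/99887281
solve [mL_A; mL_B] = S·[w00; w01] and [mR_A; mR_B] = S·[w10; w11]:
  w00 = 1, w01 = -1, w10 = 1/2, w11 = -1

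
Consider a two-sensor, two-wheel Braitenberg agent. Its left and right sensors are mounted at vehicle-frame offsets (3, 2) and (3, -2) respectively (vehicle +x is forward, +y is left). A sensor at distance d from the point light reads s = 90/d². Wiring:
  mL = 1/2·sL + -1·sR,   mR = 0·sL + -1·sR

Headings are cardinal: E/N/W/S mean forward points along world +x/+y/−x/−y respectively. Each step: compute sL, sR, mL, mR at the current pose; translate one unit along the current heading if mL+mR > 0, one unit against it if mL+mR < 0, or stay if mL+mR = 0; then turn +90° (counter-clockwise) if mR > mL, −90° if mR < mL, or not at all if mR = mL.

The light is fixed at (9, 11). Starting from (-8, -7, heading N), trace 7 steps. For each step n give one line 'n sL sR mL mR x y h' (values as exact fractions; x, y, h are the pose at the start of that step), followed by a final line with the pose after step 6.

n=0: pose=(-8,-7,N); sL=45/293, sR=1/5; mL=-361/2930, mR=-1/5; mL+mR=-947/2930 → advance -1; mR−mL=-45/586 → turn -1·90°
n=1: pose=(-8,-8,E); sL=18/97, sR=90/637; mL=-2997/61789, mR=-90/637; mL+mR=-11727/61789 → advance -1; mR−mL=-9/97 → turn -1·90°
n=2: pose=(-9,-8,S); sL=9/74, sR=45/442; mL=-1341/32708, mR=-45/442; mL+mR=-4671/32708 → advance -1; mR−mL=-9/148 → turn -1·90°
n=3: pose=(-9,-7,W); sL=90/841, sR=90/697; mL=-44325/586177, mR=-90/697; mL+mR=-120015/586177 → advance -1; mR−mL=-45/841 → turn -1·90°
n=4: pose=(-8,-7,N); sL=45/293, sR=1/5; mL=-361/2930, mR=-1/5; mL+mR=-947/2930 → advance -1; mR−mL=-45/586 → turn -1·90°
n=5: pose=(-8,-8,E); sL=18/97, sR=90/637; mL=-2997/61789, mR=-90/637; mL+mR=-11727/61789 → advance -1; mR−mL=-9/97 → turn -1·90°
n=6: pose=(-9,-8,S); sL=9/74, sR=45/442; mL=-1341/32708, mR=-45/442; mL+mR=-4671/32708 → advance -1; mR−mL=-9/148 → turn -1·90°

0 45/293 1/5 -361/2930 -1/5 -8 -7 N
1 18/97 90/637 -2997/61789 -90/637 -8 -8 E
2 9/74 45/442 -1341/32708 -45/442 -9 -8 S
3 90/841 90/697 -44325/586177 -90/697 -9 -7 W
4 45/293 1/5 -361/2930 -1/5 -8 -7 N
5 18/97 90/637 -2997/61789 -90/637 -8 -8 E
6 9/74 45/442 -1341/32708 -45/442 -9 -8 S
final -9 -7 W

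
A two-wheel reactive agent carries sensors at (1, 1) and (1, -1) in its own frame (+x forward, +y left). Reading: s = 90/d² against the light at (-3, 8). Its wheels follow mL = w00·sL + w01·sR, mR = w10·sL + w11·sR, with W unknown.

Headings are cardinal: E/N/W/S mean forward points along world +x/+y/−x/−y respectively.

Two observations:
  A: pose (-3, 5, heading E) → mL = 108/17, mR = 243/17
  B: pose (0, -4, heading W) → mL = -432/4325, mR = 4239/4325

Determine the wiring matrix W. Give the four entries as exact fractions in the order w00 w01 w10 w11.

obs A: pose=(-3,5,E) → sL=18, sR=90/17, mL=108/17, mR=243/17
obs B: pose=(0,-4,W) → sL=90/173, sR=18/25, mL=-432/4325, mR=4239/4325
sensor matrix S = [[18, 90/17], [90/173, 18/25]]; det S = 750384/73525
solve [mL_A; mL_B] = S·[w00; w01] and [mR_A; mR_B] = S·[w10; w11]:
  w00 = 1/2, w01 = -1/2, w10 = 1/2, w11 = 1

1/2 -1/2 1/2 1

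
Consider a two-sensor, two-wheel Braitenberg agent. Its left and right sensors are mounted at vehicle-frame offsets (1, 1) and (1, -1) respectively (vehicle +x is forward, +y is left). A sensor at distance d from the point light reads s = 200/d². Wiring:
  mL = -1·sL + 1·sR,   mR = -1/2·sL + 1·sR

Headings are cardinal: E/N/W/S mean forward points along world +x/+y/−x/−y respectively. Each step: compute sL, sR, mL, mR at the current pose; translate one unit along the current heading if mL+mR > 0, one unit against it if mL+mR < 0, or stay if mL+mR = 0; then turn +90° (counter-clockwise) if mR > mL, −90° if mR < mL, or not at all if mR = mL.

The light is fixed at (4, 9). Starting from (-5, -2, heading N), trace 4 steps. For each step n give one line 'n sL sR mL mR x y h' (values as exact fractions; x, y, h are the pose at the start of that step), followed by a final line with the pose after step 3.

0 1 50/41 9/41 59/82 -5 -2 N
1 200/221 200/181 8000/40001 26100/40001 -5 -1 W
2 100/101 100/121 -2000/12221 4050/12221 -6 -1 S
3 200/181 8/9 -352/1629 548/1629 -6 -2 E
final -5 -2 N

n=0: pose=(-5,-2,N); sL=1, sR=50/41; mL=9/41, mR=59/82; mL+mR=77/82 → advance +1; mR−mL=1/2 → turn +1·90°
n=1: pose=(-5,-1,W); sL=200/221, sR=200/181; mL=8000/40001, mR=26100/40001; mL+mR=34100/40001 → advance +1; mR−mL=100/221 → turn +1·90°
n=2: pose=(-6,-1,S); sL=100/101, sR=100/121; mL=-2000/12221, mR=4050/12221; mL+mR=2050/12221 → advance +1; mR−mL=50/101 → turn +1·90°
n=3: pose=(-6,-2,E); sL=200/181, sR=8/9; mL=-352/1629, mR=548/1629; mL+mR=196/1629 → advance +1; mR−mL=100/181 → turn +1·90°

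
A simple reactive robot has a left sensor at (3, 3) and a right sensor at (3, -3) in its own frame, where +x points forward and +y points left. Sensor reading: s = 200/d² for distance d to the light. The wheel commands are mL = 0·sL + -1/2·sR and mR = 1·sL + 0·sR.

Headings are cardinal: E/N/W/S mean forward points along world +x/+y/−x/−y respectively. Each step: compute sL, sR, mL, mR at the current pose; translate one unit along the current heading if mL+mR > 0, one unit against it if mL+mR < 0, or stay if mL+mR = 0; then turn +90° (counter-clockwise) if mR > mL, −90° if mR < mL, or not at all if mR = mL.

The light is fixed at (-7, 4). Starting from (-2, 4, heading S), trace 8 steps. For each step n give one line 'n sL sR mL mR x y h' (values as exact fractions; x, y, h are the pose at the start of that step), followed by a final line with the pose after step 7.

0 200/73 200/13 -100/13 200/73 -2 4 S
1 5/2 50/17 -25/17 5/2 -2 5 E
2 8 200/97 -100/97 8 -1 5 N
3 20 100/17 -50/17 20 -1 6 W
4 40/13 40 -20 40/13 -2 6 S
5 2 25/8 -25/16 2 -2 7 E
6 40/9 200/117 -100/117 40/9 -1 7 N
7 20 100/29 -50/29 20 -1 8 W
final -2 8 S

n=0: pose=(-2,4,S); sL=200/73, sR=200/13; mL=-100/13, mR=200/73; mL+mR=-4700/949 → advance -1; mR−mL=9900/949 → turn +1·90°
n=1: pose=(-2,5,E); sL=5/2, sR=50/17; mL=-25/17, mR=5/2; mL+mR=35/34 → advance +1; mR−mL=135/34 → turn +1·90°
n=2: pose=(-1,5,N); sL=8, sR=200/97; mL=-100/97, mR=8; mL+mR=676/97 → advance +1; mR−mL=876/97 → turn +1·90°
n=3: pose=(-1,6,W); sL=20, sR=100/17; mL=-50/17, mR=20; mL+mR=290/17 → advance +1; mR−mL=390/17 → turn +1·90°
n=4: pose=(-2,6,S); sL=40/13, sR=40; mL=-20, mR=40/13; mL+mR=-220/13 → advance -1; mR−mL=300/13 → turn +1·90°
n=5: pose=(-2,7,E); sL=2, sR=25/8; mL=-25/16, mR=2; mL+mR=7/16 → advance +1; mR−mL=57/16 → turn +1·90°
n=6: pose=(-1,7,N); sL=40/9, sR=200/117; mL=-100/117, mR=40/9; mL+mR=140/39 → advance +1; mR−mL=620/117 → turn +1·90°
n=7: pose=(-1,8,W); sL=20, sR=100/29; mL=-50/29, mR=20; mL+mR=530/29 → advance +1; mR−mL=630/29 → turn +1·90°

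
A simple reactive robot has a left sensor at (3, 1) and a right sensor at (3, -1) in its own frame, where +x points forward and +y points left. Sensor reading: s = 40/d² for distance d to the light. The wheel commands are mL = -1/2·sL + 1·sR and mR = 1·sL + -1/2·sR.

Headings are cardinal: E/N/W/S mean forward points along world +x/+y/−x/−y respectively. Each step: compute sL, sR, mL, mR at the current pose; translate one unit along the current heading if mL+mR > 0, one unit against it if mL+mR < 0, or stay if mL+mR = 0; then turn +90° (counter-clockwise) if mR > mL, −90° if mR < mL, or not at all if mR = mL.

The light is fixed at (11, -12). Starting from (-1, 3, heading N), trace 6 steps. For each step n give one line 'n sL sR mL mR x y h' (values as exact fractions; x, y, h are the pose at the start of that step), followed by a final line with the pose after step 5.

n=0: pose=(-1,3,N); sL=40/493, sR=8/89; mL=2164/43877, mR=1588/43877; mL+mR=3752/43877 → advance +1; mR−mL=-576/43877 → turn -1·90°
n=1: pose=(-1,4,E); sL=4/37, sR=20/153; mL=434/5661, mR=242/5661; mL+mR=676/5661 → advance +1; mR−mL=-64/1887 → turn -1·90°
n=2: pose=(0,4,S); sL=40/269, sR=40/313; mL=4500/84197, mR=7140/84197; mL+mR=11640/84197 → advance +1; mR−mL=2640/84197 → turn +1·90°
n=3: pose=(0,3,E); sL=1/8, sR=2/13; mL=19/208, mR=5/104; mL+mR=29/208 → advance +1; mR−mL=-9/208 → turn -1·90°
n=4: pose=(1,3,S); sL=8/45, sR=8/53; mL=148/2385, mR=244/2385; mL+mR=392/2385 → advance +1; mR−mL=32/795 → turn +1·90°
n=5: pose=(1,2,E); sL=20/137, sR=20/109; mL=1650/14933, mR=810/14933; mL+mR=2460/14933 → advance +1; mR−mL=-840/14933 → turn -1·90°

0 40/493 8/89 2164/43877 1588/43877 -1 3 N
1 4/37 20/153 434/5661 242/5661 -1 4 E
2 40/269 40/313 4500/84197 7140/84197 0 4 S
3 1/8 2/13 19/208 5/104 0 3 E
4 8/45 8/53 148/2385 244/2385 1 3 S
5 20/137 20/109 1650/14933 810/14933 1 2 E
final 2 2 S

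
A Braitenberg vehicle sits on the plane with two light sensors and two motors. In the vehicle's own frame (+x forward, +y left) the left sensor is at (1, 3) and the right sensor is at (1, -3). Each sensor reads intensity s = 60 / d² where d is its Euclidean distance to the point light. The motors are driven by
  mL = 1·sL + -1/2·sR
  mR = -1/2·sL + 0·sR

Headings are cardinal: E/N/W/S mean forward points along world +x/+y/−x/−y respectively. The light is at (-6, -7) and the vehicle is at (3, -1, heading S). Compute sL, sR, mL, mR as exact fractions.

60/169 60/61 -1410/10309 -30/169

left sensor world pos  = (6, -2); dL² = 169
right sensor world pos = (0, -2); dR² = 61
sL = 60/169 = 60/169
sR = 60/61 = 60/61
mL = 1·sL + -1/2·sR = -1410/10309
mR = -1/2·sL + 0·sR = -30/169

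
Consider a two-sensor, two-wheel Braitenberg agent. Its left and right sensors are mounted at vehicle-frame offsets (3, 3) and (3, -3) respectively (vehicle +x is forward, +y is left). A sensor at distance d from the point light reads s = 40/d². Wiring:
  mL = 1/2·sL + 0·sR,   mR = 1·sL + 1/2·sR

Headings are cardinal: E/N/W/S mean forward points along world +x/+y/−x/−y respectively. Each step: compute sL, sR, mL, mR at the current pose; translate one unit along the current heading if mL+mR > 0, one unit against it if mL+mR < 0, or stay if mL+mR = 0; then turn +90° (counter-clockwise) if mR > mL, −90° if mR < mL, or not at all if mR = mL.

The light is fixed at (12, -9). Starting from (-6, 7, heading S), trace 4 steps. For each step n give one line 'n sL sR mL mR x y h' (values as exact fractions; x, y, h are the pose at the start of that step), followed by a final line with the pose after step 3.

0 20/197 4/61 10/197 1614/12017 -6 7 S
1 40/549 40/369 20/549 2860/22509 -6 6 E
2 10/181 1/13 5/181 441/4706 -5 6 N
3 40/569 40/761 20/569 41820/433009 -5 7 W
final -6 7 S

n=0: pose=(-6,7,S); sL=20/197, sR=4/61; mL=10/197, mR=1614/12017; mL+mR=2224/12017 → advance +1; mR−mL=1004/12017 → turn +1·90°
n=1: pose=(-6,6,E); sL=40/549, sR=40/369; mL=20/549, mR=2860/22509; mL+mR=3680/22509 → advance +1; mR−mL=680/7503 → turn +1·90°
n=2: pose=(-5,6,N); sL=10/181, sR=1/13; mL=5/181, mR=441/4706; mL+mR=571/4706 → advance +1; mR−mL=311/4706 → turn +1·90°
n=3: pose=(-5,7,W); sL=40/569, sR=40/761; mL=20/569, mR=41820/433009; mL+mR=57040/433009 → advance +1; mR−mL=26600/433009 → turn +1·90°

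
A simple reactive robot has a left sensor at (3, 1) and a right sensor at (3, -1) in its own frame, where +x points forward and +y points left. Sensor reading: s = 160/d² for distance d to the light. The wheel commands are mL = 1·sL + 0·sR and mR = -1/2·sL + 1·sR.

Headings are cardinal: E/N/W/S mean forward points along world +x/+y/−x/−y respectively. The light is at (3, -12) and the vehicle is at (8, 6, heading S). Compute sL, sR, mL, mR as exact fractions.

left sensor world pos  = (9, 3); dL² = 261
right sensor world pos = (7, 3); dR² = 241
sL = 160/261 = 160/261
sR = 160/241 = 160/241
mL = 1·sL + 0·sR = 160/261
mR = -1/2·sL + 1·sR = 22480/62901

160/261 160/241 160/261 22480/62901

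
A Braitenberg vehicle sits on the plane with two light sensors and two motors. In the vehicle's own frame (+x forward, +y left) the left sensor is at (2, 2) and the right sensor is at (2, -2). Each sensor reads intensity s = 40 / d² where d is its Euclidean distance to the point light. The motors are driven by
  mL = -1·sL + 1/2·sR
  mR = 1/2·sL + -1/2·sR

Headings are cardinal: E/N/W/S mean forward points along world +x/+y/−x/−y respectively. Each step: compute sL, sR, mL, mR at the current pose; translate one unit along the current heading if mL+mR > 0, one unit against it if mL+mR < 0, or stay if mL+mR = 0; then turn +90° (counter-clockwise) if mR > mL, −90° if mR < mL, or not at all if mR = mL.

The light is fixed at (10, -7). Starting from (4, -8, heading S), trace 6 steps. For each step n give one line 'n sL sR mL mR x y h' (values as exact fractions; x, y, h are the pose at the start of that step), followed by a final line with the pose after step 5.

0 8/5 40/73 -484/365 192/365 4 -8 S
1 2 2 -1 0 4 -7 E
2 8/17 40/29 108/493 -224/493 3 -7 N
3 20/13 20/17 -210/221 40/221 3 -8 E
4 40/101 40/37 540/3737 -1280/3737 2 -8 N
5 10/9 10/13 -85/117 20/117 2 -9 E
final 1 -9 N

n=0: pose=(4,-8,S); sL=8/5, sR=40/73; mL=-484/365, mR=192/365; mL+mR=-4/5 → advance -1; mR−mL=676/365 → turn +1·90°
n=1: pose=(4,-7,E); sL=2, sR=2; mL=-1, mR=0; mL+mR=-1 → advance -1; mR−mL=1 → turn +1·90°
n=2: pose=(3,-7,N); sL=8/17, sR=40/29; mL=108/493, mR=-224/493; mL+mR=-4/17 → advance -1; mR−mL=-332/493 → turn -1·90°
n=3: pose=(3,-8,E); sL=20/13, sR=20/17; mL=-210/221, mR=40/221; mL+mR=-10/13 → advance -1; mR−mL=250/221 → turn +1·90°
n=4: pose=(2,-8,N); sL=40/101, sR=40/37; mL=540/3737, mR=-1280/3737; mL+mR=-20/101 → advance -1; mR−mL=-1820/3737 → turn -1·90°
n=5: pose=(2,-9,E); sL=10/9, sR=10/13; mL=-85/117, mR=20/117; mL+mR=-5/9 → advance -1; mR−mL=35/39 → turn +1·90°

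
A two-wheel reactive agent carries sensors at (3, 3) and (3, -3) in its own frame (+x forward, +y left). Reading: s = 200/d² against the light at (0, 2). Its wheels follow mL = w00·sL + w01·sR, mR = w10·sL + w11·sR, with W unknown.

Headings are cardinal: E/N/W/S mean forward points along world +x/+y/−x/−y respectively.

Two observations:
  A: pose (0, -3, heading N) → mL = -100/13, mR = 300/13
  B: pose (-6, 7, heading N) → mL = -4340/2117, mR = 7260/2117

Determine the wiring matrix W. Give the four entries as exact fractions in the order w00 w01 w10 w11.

obs A: pose=(0,-3,N) → sL=200/13, sR=200/13, mL=-100/13, mR=300/13
obs B: pose=(-6,7,N) → sL=40/29, sR=200/73, mL=-4340/2117, mR=7260/2117
sensor matrix S = [[200/13, 200/13], [40/29, 200/73]]; det S = 576000/27521
solve [mL_A; mL_B] = S·[w00; w01] and [mR_A; mR_B] = S·[w10; w11]:
  w00 = 1/2, w01 = -1, w10 = 1/2, w11 = 1

1/2 -1 1/2 1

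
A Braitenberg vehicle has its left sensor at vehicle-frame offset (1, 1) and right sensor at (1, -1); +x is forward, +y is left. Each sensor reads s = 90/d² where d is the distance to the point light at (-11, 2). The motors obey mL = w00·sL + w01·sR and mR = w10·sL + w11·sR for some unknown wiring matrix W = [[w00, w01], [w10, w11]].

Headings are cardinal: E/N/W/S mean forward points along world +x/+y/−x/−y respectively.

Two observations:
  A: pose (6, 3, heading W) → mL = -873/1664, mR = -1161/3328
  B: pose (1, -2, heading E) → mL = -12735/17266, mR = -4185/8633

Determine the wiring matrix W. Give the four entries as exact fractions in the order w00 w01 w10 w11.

-1 -1/2 -1/2 -1/2

obs A: pose=(6,3,W) → sL=45/128, sR=9/26, mL=-873/1664, mR=-1161/3328
obs B: pose=(1,-2,E) → sL=45/89, sR=45/97, mL=-12735/17266, mR=-4185/8633
sensor matrix S = [[45/128, 9/26], [45/89, 45/97]]; det S = -171315/14365312
solve [mL_A; mL_B] = S·[w00; w01] and [mR_A; mR_B] = S·[w10; w11]:
  w00 = -1, w01 = -1/2, w10 = -1/2, w11 = -1/2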